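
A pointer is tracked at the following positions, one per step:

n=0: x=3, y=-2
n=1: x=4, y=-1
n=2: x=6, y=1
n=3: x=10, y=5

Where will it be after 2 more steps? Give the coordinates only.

x=34, y=29

Step-to-step displacements: (+1, +1), (+2, +2), (+4, +4); each is 2× the previous.
step 4: x=10, y=5 + (+8, +8) → x=18, y=13
step 5: x=18, y=13 + (+16, +16) → x=34, y=29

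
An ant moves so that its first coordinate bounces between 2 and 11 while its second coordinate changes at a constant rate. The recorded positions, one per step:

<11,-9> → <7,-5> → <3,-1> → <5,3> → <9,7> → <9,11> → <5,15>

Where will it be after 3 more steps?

The first coordinate reflects between 2 and 11, moving 4 per step.
  step 7: 5 → 3
  step 8: 3 → 7
  step 9: 7 → 11
The second coordinate changes by +4 each step: at step 9 it is 27.

<11,27>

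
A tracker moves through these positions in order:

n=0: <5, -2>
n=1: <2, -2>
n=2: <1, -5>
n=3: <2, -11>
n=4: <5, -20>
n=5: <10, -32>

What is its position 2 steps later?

First differences are <-3, +0>, <-1, -3>, <+1, -6>, <+3, -9>, <+5, -12>; their common second difference is <+2, -3> (constant acceleration).
step 6: <10, -32> + <+7, -15> → <17, -47>
step 7: <17, -47> + <+9, -18> → <26, -65>

<26, -65>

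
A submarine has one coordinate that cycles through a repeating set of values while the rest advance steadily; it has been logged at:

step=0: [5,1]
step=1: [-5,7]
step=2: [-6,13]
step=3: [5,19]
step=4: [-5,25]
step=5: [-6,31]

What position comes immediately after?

[5,37]

The first coordinate repeats the cycle [5, -5, -6] with period 3; step 6 mod 3 = 0, giving 5.
The second coordinate changes by +6 each step, so at step 6 it is 1 + 6·(6) = 37.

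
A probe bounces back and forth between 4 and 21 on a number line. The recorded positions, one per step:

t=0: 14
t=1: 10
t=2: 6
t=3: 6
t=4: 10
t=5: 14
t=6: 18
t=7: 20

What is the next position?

The value reflects between 4 and 21, moving 4 per step.
  step 8: 20 → 16

16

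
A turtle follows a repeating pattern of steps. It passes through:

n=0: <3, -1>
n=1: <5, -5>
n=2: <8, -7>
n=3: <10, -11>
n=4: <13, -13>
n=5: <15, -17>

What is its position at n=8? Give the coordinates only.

Differencing gives <+2, -4>, <+3, -2>, <+2, -4>, <+3, -2>, <+2, -4>. This is the pattern <+2, -4>, <+3, -2> repeated.
step 6: apply <+3, -2> → <18, -19>
step 7: apply <+2, -4> → <20, -23>
step 8: apply <+3, -2> → <23, -25>

<23, -25>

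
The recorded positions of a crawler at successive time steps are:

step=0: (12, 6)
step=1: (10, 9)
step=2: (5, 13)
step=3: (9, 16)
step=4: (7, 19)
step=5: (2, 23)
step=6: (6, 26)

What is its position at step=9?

Step-to-step displacements: (-2, +3), (-5, +4), (+4, +3), (-2, +3), (-5, +4), (+4, +3) — a repeating cycle of length 3.
step 7: apply (-2, +3) → (4, 29)
step 8: apply (-5, +4) → (-1, 33)
step 9: apply (+4, +3) → (3, 36)

(3, 36)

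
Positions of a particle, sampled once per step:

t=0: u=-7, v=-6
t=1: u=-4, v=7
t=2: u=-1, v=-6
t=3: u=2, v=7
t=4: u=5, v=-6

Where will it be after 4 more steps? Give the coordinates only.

u=17, v=-6

The u coordinate changes by +3 each step, so at step 8 it is -7 + 8·(3) = 17.
The v coordinate repeats the cycle [-6, 7] with period 2; step 8 mod 2 = 0, giving -6.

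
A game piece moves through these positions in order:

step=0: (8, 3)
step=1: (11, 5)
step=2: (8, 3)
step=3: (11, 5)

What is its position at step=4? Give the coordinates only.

(8, 3)

The jumps are (+3, +2), (-3, -2), (+3, +2) — a geometric progression with ratio -1.
step 4: (11, 5) + (-3, -2) → (8, 3)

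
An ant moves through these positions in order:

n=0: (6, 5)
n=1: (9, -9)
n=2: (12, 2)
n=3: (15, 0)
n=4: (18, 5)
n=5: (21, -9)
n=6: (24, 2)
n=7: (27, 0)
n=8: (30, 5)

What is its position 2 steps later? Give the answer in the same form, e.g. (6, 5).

(36, 2)

The first coordinate changes by +3 each step, so at step 10 it is 6 + 10·(3) = 36.
The second coordinate repeats the cycle [5, -9, 2, 0] with period 4; step 10 mod 4 = 2, giving 2.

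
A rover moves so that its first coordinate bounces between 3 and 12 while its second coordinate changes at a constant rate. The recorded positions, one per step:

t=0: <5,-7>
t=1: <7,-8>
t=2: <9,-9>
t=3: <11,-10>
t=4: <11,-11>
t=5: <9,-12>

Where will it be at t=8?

<3,-15>

The first coordinate travels 2 per step and bounces off the walls at 3 and 12.
  step 6: 9 → 7
  step 7: 7 → 5
  step 8: 5 → 3
The second coordinate changes by -1 each step: at step 8 it is -15.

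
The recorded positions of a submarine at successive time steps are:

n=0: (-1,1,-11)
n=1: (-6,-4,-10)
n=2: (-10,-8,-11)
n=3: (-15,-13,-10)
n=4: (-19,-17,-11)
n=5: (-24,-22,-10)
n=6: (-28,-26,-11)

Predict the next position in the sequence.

Differencing gives (-5,-5,+1), (-4,-4,-1), (-5,-5,+1), (-4,-4,-1), (-5,-5,+1), (-4,-4,-1). This is the pattern (-5,-5,+1), (-4,-4,-1) repeated.
step 7: apply (-5,-5,+1) → (-33,-31,-10)

(-33,-31,-10)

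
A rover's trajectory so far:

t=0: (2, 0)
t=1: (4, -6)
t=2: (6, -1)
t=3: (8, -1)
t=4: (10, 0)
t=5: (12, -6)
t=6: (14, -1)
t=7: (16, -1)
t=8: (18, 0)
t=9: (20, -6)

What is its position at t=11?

The first coordinate changes by +2 each step, so at step 11 it is 2 + 11·(2) = 24.
The second coordinate repeats the cycle [0, -6, -1, -1] with period 4; step 11 mod 4 = 3, giving -1.

(24, -1)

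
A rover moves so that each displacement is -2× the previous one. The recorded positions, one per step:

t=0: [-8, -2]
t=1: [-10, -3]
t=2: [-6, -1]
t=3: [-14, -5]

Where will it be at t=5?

[-30, -13]

Consecutive displacements [-2, -1], [+4, +2], [-8, -4] scale by a factor of -2 each step.
step 4: [-14, -5] + [+16, +8] → [2, 3]
step 5: [2, 3] + [-32, -16] → [-30, -13]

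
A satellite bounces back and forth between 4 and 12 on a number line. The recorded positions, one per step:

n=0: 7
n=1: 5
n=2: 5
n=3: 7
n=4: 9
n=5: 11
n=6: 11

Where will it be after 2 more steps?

7

The value reflects between 4 and 12, moving 2 per step.
  step 7: 11 → 9
  step 8: 9 → 7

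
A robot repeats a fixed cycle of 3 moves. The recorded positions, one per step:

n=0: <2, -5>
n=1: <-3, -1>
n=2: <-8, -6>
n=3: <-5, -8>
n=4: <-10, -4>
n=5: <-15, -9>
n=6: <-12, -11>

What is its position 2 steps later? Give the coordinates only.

<-22, -12>

Step-to-step displacements: <-5, +4>, <-5, -5>, <+3, -2>, <-5, +4>, <-5, -5>, <+3, -2> — a repeating cycle of length 3.
step 7: apply <-5, +4> → <-17, -7>
step 8: apply <-5, -5> → <-22, -12>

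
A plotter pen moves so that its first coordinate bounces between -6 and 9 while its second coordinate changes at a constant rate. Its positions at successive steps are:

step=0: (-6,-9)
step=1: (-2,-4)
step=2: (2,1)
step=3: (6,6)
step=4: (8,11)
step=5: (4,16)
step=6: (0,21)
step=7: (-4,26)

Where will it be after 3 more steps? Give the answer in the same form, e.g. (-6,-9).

(4,41)

The first coordinate travels 4 per step and bounces off the walls at -6 and 9.
  step 8: -4 → -4
  step 9: -4 → 0
  step 10: 0 → 4
The second coordinate changes by +5 each step: at step 10 it is 41.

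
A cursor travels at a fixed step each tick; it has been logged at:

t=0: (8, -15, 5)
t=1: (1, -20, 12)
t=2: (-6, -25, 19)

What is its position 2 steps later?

(-20, -35, 33)

The position changes by (-7, -5, +7) every step.
step 3: (-6, -25, 19) + (-7, -5, +7) → (-13, -30, 26)
step 4: (-13, -30, 26) + (-7, -5, +7) → (-20, -35, 33)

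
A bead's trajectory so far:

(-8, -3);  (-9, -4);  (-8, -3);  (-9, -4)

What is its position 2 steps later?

Step-to-step displacements: (-1, -1), (+1, +1), (-1, -1); each is -1× the previous.
step 4: (-9, -4) + (+1, +1) → (-8, -3)
step 5: (-8, -3) + (-1, -1) → (-9, -4)

(-9, -4)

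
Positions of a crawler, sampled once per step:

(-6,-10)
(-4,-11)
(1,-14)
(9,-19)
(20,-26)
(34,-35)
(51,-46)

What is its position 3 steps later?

Taking differences between consecutive positions: (+2,-1), (+5,-3), (+8,-5), (+11,-7), (+14,-9), (+17,-11). These grow by (+3,-2) each step.
step 7: (51,-46) + (+20,-13) → (71,-59)
step 8: (71,-59) + (+23,-15) → (94,-74)
step 9: (94,-74) + (+26,-17) → (120,-91)

(120,-91)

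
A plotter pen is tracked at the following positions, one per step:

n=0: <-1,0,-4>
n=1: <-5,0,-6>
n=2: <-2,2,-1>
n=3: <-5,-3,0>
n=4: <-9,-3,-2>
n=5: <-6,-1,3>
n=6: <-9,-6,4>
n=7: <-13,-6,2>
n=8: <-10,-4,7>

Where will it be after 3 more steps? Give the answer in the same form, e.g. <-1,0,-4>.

Step-to-step displacements: <-4,+0,-2>, <+3,+2,+5>, <-3,-5,+1>, <-4,+0,-2>, <+3,+2,+5>, <-3,-5,+1>, <-4,+0,-2>, <+3,+2,+5> — a repeating cycle of length 3.
step 9: apply <-3,-5,+1> → <-13,-9,8>
step 10: apply <-4,+0,-2> → <-17,-9,6>
step 11: apply <+3,+2,+5> → <-14,-7,11>

<-14,-7,11>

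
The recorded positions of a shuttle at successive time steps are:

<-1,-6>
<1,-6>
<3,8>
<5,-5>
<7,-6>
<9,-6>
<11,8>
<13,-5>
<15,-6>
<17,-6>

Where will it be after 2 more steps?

<21,-5>

The first coordinate changes by +2 each step, so at step 11 it is -1 + 11·(2) = 21.
The second coordinate repeats the cycle [-6, -6, 8, -5] with period 4; step 11 mod 4 = 3, giving -5.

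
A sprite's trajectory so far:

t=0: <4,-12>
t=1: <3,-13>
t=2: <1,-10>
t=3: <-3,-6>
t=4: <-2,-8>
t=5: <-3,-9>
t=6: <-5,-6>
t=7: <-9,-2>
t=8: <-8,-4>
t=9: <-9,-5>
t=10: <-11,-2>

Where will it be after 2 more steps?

<-14,0>

Differencing gives <-1,-1>, <-2,+3>, <-4,+4>, <+1,-2>, <-1,-1>, <-2,+3>, <-4,+4>, <+1,-2>, <-1,-1>, <-2,+3>. This is the pattern <-1,-1>, <-2,+3>, <-4,+4>, <+1,-2> repeated.
step 11: apply <-4,+4> → <-15,2>
step 12: apply <+1,-2> → <-14,0>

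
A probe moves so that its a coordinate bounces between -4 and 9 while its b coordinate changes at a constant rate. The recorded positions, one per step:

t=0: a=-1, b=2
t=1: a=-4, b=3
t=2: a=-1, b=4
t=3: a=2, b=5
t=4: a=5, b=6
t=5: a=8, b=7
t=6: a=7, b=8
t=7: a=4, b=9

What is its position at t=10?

a=-3, b=12

The a coordinate reflects between -4 and 9, moving 3 per step.
  step 8: 4 → 1
  step 9: 1 → -2
  step 10: -2 → -3
The b coordinate changes by +1 each step: at step 10 it is 12.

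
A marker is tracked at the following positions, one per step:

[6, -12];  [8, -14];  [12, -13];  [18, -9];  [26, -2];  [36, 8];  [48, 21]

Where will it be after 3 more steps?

Successive displacements: [+2, -2], [+4, +1], [+6, +4], [+8, +7], [+10, +10], [+12, +13] — each changes by [+2, +3].
step 7: [48, 21] + [+14, +16] → [62, 37]
step 8: [62, 37] + [+16, +19] → [78, 56]
step 9: [78, 56] + [+18, +22] → [96, 78]

[96, 78]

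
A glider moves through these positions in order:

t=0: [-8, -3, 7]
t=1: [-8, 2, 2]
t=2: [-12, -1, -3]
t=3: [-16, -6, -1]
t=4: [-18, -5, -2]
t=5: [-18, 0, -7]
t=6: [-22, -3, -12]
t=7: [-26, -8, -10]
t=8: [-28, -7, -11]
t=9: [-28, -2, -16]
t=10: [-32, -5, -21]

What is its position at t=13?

The moves between consecutive positions are [+0, +5, -5], [-4, -3, -5], [-4, -5, +2], [-2, +1, -1], [+0, +5, -5], [-4, -3, -5], [-4, -5, +2], [-2, +1, -1], [+0, +5, -5], [-4, -3, -5]; they repeat the 4-cycle [[+0, +5, -5], [-4, -3, -5], [-4, -5, +2], [-2, +1, -1]].
step 11: apply [-4, -5, +2] → [-36, -10, -19]
step 12: apply [-2, +1, -1] → [-38, -9, -20]
step 13: apply [+0, +5, -5] → [-38, -4, -25]

[-38, -4, -25]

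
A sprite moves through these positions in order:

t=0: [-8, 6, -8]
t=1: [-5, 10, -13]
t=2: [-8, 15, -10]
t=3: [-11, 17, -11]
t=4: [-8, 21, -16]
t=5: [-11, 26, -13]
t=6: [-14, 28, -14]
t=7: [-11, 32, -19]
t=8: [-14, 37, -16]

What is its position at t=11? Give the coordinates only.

Differencing gives [+3, +4, -5], [-3, +5, +3], [-3, +2, -1], [+3, +4, -5], [-3, +5, +3], [-3, +2, -1], [+3, +4, -5], [-3, +5, +3]. This is the pattern [+3, +4, -5], [-3, +5, +3], [-3, +2, -1] repeated.
step 9: apply [-3, +2, -1] → [-17, 39, -17]
step 10: apply [+3, +4, -5] → [-14, 43, -22]
step 11: apply [-3, +5, +3] → [-17, 48, -19]

[-17, 48, -19]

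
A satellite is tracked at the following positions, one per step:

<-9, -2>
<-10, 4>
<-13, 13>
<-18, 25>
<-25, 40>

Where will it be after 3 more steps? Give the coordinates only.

First differences are <-1, +6>, <-3, +9>, <-5, +12>, <-7, +15>; their common second difference is <-2, +3> (constant acceleration).
step 5: <-25, 40> + <-9, +18> → <-34, 58>
step 6: <-34, 58> + <-11, +21> → <-45, 79>
step 7: <-45, 79> + <-13, +24> → <-58, 103>

<-58, 103>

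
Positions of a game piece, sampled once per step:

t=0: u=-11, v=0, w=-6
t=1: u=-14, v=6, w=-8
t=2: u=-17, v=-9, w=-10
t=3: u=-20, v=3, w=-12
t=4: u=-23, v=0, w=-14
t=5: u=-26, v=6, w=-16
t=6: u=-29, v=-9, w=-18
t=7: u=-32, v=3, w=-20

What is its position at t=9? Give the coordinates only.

The u coordinate changes by -3 each step, so at step 9 it is -11 + 9·(-3) = -38.
The v coordinate repeats the cycle [0, 6, -9, 3] with period 4; step 9 mod 4 = 1, giving 6.
The w coordinate changes by -2 each step, so at step 9 it is -6 + 9·(-2) = -24.

u=-38, v=6, w=-24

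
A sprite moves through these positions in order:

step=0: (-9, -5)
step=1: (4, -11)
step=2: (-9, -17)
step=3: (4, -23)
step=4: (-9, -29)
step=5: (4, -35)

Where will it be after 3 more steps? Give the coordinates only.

First: cycles through -9, 4 every 2 steps. Step 8 lands at position 0 of the cycle → -9.
Second: linear, -6 per step → -53 at step 8.

(-9, -53)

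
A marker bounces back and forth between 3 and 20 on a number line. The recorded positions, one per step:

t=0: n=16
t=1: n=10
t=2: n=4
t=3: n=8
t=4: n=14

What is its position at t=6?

n=14

The value reflects between 3 and 20, moving 6 per step.
  step 5: 14 → 20
  step 6: 20 → 14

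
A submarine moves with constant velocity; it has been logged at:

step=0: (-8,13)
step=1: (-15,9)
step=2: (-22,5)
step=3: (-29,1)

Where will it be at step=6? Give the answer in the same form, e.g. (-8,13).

Constant displacement of (-7,-4) per step.
step 4: (-29,1) + (-7,-4) → (-36,-3)
step 5: (-36,-3) + (-7,-4) → (-43,-7)
step 6: (-43,-7) + (-7,-4) → (-50,-11)

(-50,-11)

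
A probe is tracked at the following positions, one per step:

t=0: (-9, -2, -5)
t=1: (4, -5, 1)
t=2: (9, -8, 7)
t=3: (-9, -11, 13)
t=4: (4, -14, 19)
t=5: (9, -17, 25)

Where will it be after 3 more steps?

(9, -26, 43)

First: cycles through -9, 4, 9 every 3 steps. Step 8 lands at position 2 of the cycle → 9.
Second: linear, -3 per step → -26 at step 8.
Third: linear, +6 per step → 43 at step 8.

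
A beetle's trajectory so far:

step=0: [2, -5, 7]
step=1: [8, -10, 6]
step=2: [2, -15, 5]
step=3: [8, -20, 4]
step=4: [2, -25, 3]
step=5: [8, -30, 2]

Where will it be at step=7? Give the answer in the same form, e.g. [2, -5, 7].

First: cycles through 2, 8 every 2 steps. Step 7 lands at position 1 of the cycle → 8.
Second: linear, -5 per step → -40 at step 7.
Third: linear, -1 per step → 0 at step 7.

[8, -40, 0]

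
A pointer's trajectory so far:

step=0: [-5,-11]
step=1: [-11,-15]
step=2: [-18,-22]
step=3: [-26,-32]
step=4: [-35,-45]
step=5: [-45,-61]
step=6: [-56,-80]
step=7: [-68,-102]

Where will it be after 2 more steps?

[-95,-155]

Taking differences between consecutive positions: [-6,-4], [-7,-7], [-8,-10], [-9,-13], [-10,-16], [-11,-19], [-12,-22]. These grow by [-1,-3] each step.
step 8: [-68,-102] + [-13,-25] → [-81,-127]
step 9: [-81,-127] + [-14,-28] → [-95,-155]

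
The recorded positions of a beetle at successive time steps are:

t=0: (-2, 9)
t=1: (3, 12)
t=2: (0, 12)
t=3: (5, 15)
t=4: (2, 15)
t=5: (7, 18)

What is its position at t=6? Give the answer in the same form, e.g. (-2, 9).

The moves between consecutive positions are (+5, +3), (-3, +0), (+5, +3), (-3, +0), (+5, +3); they repeat the 2-cycle [(+5, +3), (-3, +0)].
step 6: apply (-3, +0) → (4, 18)

(4, 18)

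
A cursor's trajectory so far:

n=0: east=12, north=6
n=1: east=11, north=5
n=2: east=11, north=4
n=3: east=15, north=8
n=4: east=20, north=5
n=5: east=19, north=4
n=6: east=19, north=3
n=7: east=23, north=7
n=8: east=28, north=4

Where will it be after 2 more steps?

east=27, north=2

Differencing gives (-1, -1), (+0, -1), (+4, +4), (+5, -3), (-1, -1), (+0, -1), (+4, +4), (+5, -3). This is the pattern (-1, -1), (+0, -1), (+4, +4), (+5, -3) repeated.
step 9: apply (-1, -1) → east=27, north=3
step 10: apply (+0, -1) → east=27, north=2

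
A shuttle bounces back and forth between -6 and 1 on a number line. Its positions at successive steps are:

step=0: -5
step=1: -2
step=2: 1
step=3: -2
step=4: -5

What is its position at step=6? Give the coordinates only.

-1

The value travels 3 per step and bounces off the walls at -6 and 1.
  step 5: -5 → -4
  step 6: -4 → -1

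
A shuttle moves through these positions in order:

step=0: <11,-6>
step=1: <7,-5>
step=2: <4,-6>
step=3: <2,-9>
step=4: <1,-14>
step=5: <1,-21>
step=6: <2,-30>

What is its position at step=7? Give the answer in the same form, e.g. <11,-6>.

First differences are <-4,+1>, <-3,-1>, <-2,-3>, <-1,-5>, <+0,-7>, <+1,-9>; their common second difference is <+1,-2> (constant acceleration).
step 7: <2,-30> + <+2,-11> → <4,-41>

<4,-41>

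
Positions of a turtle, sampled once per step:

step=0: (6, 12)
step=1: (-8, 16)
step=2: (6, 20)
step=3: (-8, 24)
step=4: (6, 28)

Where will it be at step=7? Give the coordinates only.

(-8, 40)

First: cycles through 6, -8 every 2 steps. Step 7 lands at position 1 of the cycle → -8.
Second: linear, +4 per step → 40 at step 7.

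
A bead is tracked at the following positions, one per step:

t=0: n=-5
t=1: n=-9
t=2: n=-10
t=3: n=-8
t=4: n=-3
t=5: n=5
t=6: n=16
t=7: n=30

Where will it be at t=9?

Successive displacements: -4, -1, +2, +5, +8, +11, +14 — each changes by +3.
step 8: 30 + 17 → n=47
step 9: 47 + 20 → n=67

n=67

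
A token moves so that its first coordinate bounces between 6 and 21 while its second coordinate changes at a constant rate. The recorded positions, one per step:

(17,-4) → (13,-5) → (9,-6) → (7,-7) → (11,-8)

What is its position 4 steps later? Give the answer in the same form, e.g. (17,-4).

The first coordinate travels 4 per step and bounces off the walls at 6 and 21.
  step 5: 11 → 15
  step 6: 15 → 19
  step 7: 19 → 19
  step 8: 19 → 15
The second coordinate changes by -1 each step: at step 8 it is -12.

(15,-12)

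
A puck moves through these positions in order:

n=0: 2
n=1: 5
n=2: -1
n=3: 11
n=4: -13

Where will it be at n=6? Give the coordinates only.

-61

Step-to-step displacements: +3, -6, +12, -24; each is -2× the previous.
step 5: -13 + 48 → 35
step 6: 35 − 96 → -61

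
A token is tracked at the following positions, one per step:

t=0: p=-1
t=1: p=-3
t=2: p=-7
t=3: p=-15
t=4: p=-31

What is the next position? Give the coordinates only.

p=-63

The jumps are -2, -4, -8, -16 — a geometric progression with ratio 2.
step 5: -31 − 32 → p=-63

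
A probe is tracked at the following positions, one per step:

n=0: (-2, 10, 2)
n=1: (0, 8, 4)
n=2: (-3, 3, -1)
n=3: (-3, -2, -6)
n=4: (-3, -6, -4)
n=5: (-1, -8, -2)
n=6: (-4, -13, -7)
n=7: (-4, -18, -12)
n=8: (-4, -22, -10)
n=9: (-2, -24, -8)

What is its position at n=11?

(-5, -34, -18)

Differencing gives (+2, -2, +2), (-3, -5, -5), (+0, -5, -5), (+0, -4, +2), (+2, -2, +2), (-3, -5, -5), (+0, -5, -5), (+0, -4, +2), (+2, -2, +2). This is the pattern (+2, -2, +2), (-3, -5, -5), (+0, -5, -5), (+0, -4, +2) repeated.
step 10: apply (-3, -5, -5) → (-5, -29, -13)
step 11: apply (+0, -5, -5) → (-5, -34, -18)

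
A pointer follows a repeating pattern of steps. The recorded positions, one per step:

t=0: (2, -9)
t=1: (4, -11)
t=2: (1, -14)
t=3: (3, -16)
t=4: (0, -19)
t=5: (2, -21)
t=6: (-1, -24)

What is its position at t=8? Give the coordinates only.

(-2, -29)

Differencing gives (+2, -2), (-3, -3), (+2, -2), (-3, -3), (+2, -2), (-3, -3). This is the pattern (+2, -2), (-3, -3) repeated.
step 7: apply (+2, -2) → (1, -26)
step 8: apply (-3, -3) → (-2, -29)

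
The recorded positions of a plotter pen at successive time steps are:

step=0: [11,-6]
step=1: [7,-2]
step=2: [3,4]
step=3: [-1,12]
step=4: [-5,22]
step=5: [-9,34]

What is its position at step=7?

Taking differences between consecutive positions: [-4,+4], [-4,+6], [-4,+8], [-4,+10], [-4,+12]. These grow by [+0,+2] each step.
step 6: [-9,34] + [-4,+14] → [-13,48]
step 7: [-13,48] + [-4,+16] → [-17,64]

[-17,64]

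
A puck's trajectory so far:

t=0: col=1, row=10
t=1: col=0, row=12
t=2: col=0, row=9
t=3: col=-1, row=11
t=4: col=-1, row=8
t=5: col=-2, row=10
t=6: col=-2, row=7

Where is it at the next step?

col=-3, row=9

Differencing gives (-1, +2), (+0, -3), (-1, +2), (+0, -3), (-1, +2), (+0, -3). This is the pattern (-1, +2), (+0, -3) repeated.
step 7: apply (-1, +2) → col=-3, row=9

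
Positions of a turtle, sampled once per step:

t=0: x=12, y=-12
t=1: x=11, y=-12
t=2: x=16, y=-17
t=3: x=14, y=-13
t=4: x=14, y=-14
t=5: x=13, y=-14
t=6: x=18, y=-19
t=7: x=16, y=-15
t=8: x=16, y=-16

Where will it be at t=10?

x=20, y=-21

Differencing gives (-1, +0), (+5, -5), (-2, +4), (+0, -1), (-1, +0), (+5, -5), (-2, +4), (+0, -1). This is the pattern (-1, +0), (+5, -5), (-2, +4), (+0, -1) repeated.
step 9: apply (-1, +0) → x=15, y=-16
step 10: apply (+5, -5) → x=20, y=-21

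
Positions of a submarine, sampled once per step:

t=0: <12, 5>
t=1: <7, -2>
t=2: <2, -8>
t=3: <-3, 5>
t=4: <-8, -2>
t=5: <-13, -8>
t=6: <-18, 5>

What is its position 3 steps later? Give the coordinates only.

<-33, 5>

First: linear, -5 per step → -33 at step 9.
Second: cycles through 5, -2, -8 every 3 steps. Step 9 lands at position 0 of the cycle → 5.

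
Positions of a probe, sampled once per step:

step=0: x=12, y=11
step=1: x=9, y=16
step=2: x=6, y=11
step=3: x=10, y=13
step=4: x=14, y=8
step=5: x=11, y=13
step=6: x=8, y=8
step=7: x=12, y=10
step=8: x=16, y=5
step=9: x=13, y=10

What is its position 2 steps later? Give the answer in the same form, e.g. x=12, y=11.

x=14, y=7

The moves between consecutive positions are (-3, +5), (-3, -5), (+4, +2), (+4, -5), (-3, +5), (-3, -5), (+4, +2), (+4, -5), (-3, +5); they repeat the 4-cycle [(-3, +5), (-3, -5), (+4, +2), (+4, -5)].
step 10: apply (-3, -5) → x=10, y=5
step 11: apply (+4, +2) → x=14, y=7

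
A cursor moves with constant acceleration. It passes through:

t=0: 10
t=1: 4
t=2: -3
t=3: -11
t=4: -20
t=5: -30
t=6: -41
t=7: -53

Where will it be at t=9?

First differences are -6, -7, -8, -9, -10, -11, -12; their common second difference is -1 (constant acceleration).
step 8: -53 − 13 → -66
step 9: -66 − 14 → -80

-80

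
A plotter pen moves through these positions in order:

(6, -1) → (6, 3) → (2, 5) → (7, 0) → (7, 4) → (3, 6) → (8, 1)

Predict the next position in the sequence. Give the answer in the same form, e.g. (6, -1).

Step-to-step displacements: (+0, +4), (-4, +2), (+5, -5), (+0, +4), (-4, +2), (+5, -5) — a repeating cycle of length 3.
step 7: apply (+0, +4) → (8, 5)

(8, 5)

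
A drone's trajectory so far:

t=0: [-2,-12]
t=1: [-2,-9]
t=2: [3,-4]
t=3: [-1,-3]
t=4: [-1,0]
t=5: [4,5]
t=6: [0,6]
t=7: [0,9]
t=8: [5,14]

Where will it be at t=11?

Step-to-step displacements: [+0,+3], [+5,+5], [-4,+1], [+0,+3], [+5,+5], [-4,+1], [+0,+3], [+5,+5] — a repeating cycle of length 3.
step 9: apply [-4,+1] → [1,15]
step 10: apply [+0,+3] → [1,18]
step 11: apply [+5,+5] → [6,23]

[6,23]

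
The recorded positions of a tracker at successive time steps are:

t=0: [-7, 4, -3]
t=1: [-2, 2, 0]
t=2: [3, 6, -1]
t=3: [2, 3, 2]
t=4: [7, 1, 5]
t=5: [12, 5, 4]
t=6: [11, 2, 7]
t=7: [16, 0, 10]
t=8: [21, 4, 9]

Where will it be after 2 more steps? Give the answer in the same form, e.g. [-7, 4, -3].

[25, -1, 15]

The moves between consecutive positions are [+5, -2, +3], [+5, +4, -1], [-1, -3, +3], [+5, -2, +3], [+5, +4, -1], [-1, -3, +3], [+5, -2, +3], [+5, +4, -1]; they repeat the 3-cycle [[+5, -2, +3], [+5, +4, -1], [-1, -3, +3]].
step 9: apply [-1, -3, +3] → [20, 1, 12]
step 10: apply [+5, -2, +3] → [25, -1, 15]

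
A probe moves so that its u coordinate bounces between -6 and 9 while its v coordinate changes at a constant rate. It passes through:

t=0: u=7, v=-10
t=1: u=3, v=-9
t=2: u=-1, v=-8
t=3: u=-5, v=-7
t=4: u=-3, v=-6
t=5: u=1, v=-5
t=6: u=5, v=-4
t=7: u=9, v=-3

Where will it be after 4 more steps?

The u coordinate travels 4 per step and bounces off the walls at -6 and 9.
  step 8: 9 → 5
  step 9: 5 → 1
  step 10: 1 → -3
  step 11: -3 → -5
The v coordinate changes by +1 each step: at step 11 it is 1.

u=-5, v=1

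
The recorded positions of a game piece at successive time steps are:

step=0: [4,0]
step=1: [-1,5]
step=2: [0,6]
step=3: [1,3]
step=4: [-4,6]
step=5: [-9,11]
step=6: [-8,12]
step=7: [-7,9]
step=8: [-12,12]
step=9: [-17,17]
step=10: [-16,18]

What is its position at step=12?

[-20,18]

Step-to-step displacements: [-5,+5], [+1,+1], [+1,-3], [-5,+3], [-5,+5], [+1,+1], [+1,-3], [-5,+3], [-5,+5], [+1,+1] — a repeating cycle of length 4.
step 11: apply [+1,-3] → [-15,15]
step 12: apply [-5,+3] → [-20,18]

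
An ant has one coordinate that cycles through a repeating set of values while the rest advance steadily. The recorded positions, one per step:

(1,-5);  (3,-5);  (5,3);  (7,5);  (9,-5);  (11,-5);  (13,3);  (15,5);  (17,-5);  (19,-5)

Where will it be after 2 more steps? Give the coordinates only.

(23,5)

First: linear, +2 per step → 23 at step 11.
Second: cycles through -5, -5, 3, 5 every 4 steps. Step 11 lands at position 3 of the cycle → 5.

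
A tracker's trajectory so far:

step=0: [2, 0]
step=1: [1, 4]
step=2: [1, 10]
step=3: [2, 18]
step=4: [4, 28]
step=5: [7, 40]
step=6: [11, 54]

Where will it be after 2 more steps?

Taking differences between consecutive positions: [-1, +4], [+0, +6], [+1, +8], [+2, +10], [+3, +12], [+4, +14]. These grow by [+1, +2] each step.
step 7: [11, 54] + [+5, +16] → [16, 70]
step 8: [16, 70] + [+6, +18] → [22, 88]

[22, 88]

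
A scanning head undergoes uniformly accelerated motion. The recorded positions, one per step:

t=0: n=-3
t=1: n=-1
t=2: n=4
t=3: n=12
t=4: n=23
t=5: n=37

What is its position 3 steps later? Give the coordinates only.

Taking differences between consecutive positions: +2, +5, +8, +11, +14. These grow by +3 each step.
step 6: 37 + 17 → n=54
step 7: 54 + 20 → n=74
step 8: 74 + 23 → n=97

n=97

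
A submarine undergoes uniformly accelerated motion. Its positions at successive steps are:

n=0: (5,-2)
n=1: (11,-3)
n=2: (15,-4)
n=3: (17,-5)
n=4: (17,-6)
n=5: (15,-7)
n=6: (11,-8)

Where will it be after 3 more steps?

Taking differences between consecutive positions: (+6,-1), (+4,-1), (+2,-1), (+0,-1), (-2,-1), (-4,-1). These grow by (-2,+0) each step.
step 7: (11,-8) + (-6,-1) → (5,-9)
step 8: (5,-9) + (-8,-1) → (-3,-10)
step 9: (-3,-10) + (-10,-1) → (-13,-11)

(-13,-11)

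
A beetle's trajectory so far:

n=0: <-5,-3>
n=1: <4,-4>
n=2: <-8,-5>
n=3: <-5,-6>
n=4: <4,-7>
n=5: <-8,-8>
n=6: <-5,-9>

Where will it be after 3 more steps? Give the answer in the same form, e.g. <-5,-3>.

<-5,-12>

The first coordinate repeats the cycle [-5, 4, -8] with period 3; step 9 mod 3 = 0, giving -5.
The second coordinate changes by -1 each step, so at step 9 it is -3 + 9·(-1) = -12.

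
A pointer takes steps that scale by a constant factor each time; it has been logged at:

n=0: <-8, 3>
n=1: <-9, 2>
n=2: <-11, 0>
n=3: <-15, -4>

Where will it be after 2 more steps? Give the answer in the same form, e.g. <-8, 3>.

Consecutive displacements <-1, -1>, <-2, -2>, <-4, -4> scale by a factor of 2 each step.
step 4: <-15, -4> + <-8, -8> → <-23, -12>
step 5: <-23, -12> + <-16, -16> → <-39, -28>

<-39, -28>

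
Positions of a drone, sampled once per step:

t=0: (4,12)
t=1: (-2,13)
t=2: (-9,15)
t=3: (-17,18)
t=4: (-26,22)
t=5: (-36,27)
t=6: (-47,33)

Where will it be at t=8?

Successive displacements: (-6,+1), (-7,+2), (-8,+3), (-9,+4), (-10,+5), (-11,+6) — each changes by (-1,+1).
step 7: (-47,33) + (-12,+7) → (-59,40)
step 8: (-59,40) + (-13,+8) → (-72,48)

(-72,48)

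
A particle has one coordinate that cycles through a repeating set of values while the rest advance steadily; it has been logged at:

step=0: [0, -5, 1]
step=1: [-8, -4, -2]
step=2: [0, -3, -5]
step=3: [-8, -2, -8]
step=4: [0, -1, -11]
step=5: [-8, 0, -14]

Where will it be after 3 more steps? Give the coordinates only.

First: cycles through 0, -8 every 2 steps. Step 8 lands at position 0 of the cycle → 0.
Second: linear, +1 per step → 3 at step 8.
Third: linear, -3 per step → -23 at step 8.

[0, 3, -23]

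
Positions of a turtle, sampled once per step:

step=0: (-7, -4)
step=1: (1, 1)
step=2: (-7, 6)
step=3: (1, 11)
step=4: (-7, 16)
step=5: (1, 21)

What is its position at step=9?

The first coordinate repeats the cycle [-7, 1] with period 2; step 9 mod 2 = 1, giving 1.
The second coordinate changes by +5 each step, so at step 9 it is -4 + 9·(5) = 41.

(1, 41)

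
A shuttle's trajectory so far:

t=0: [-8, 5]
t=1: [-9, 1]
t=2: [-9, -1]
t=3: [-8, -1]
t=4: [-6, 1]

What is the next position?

[-3, 5]

First differences are [-1, -4], [+0, -2], [+1, +0], [+2, +2]; their common second difference is [+1, +2] (constant acceleration).
step 5: [-6, 1] + [+3, +4] → [-3, 5]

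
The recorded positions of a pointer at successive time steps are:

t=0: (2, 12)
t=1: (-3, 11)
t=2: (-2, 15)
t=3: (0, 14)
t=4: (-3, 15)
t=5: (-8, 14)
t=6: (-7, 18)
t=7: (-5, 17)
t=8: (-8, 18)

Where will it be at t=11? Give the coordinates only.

(-10, 20)

Differencing gives (-5, -1), (+1, +4), (+2, -1), (-3, +1), (-5, -1), (+1, +4), (+2, -1), (-3, +1). This is the pattern (-5, -1), (+1, +4), (+2, -1), (-3, +1) repeated.
step 9: apply (-5, -1) → (-13, 17)
step 10: apply (+1, +4) → (-12, 21)
step 11: apply (+2, -1) → (-10, 20)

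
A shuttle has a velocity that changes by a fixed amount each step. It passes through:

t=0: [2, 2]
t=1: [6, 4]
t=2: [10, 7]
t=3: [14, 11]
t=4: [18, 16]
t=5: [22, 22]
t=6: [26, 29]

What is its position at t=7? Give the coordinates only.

[30, 37]

Taking differences between consecutive positions: [+4, +2], [+4, +3], [+4, +4], [+4, +5], [+4, +6], [+4, +7]. These grow by [+0, +1] each step.
step 7: [26, 29] + [+4, +8] → [30, 37]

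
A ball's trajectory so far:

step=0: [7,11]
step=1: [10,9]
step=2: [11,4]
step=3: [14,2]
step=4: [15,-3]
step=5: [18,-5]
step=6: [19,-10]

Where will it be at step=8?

[23,-17]

Differencing gives [+3,-2], [+1,-5], [+3,-2], [+1,-5], [+3,-2], [+1,-5]. This is the pattern [+3,-2], [+1,-5] repeated.
step 7: apply [+3,-2] → [22,-12]
step 8: apply [+1,-5] → [23,-17]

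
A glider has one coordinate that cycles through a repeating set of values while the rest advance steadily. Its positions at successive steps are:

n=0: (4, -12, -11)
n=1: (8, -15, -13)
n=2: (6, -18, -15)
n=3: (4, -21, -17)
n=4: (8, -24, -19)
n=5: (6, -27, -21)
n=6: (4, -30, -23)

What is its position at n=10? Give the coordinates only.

The first coordinate repeats the cycle [4, 8, 6] with period 3; step 10 mod 3 = 1, giving 8.
The second coordinate changes by -3 each step, so at step 10 it is -12 + 10·(-3) = -42.
The third coordinate changes by -2 each step, so at step 10 it is -11 + 10·(-2) = -31.

(8, -42, -31)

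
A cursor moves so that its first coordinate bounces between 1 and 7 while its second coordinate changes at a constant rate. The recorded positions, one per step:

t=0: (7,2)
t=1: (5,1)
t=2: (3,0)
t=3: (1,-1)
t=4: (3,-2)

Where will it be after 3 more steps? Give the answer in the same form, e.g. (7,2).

The first coordinate reflects between 1 and 7, moving 2 per step.
  step 5: 3 → 5
  step 6: 5 → 7
  step 7: 7 → 5
The second coordinate changes by -1 each step: at step 7 it is -5.

(5,-5)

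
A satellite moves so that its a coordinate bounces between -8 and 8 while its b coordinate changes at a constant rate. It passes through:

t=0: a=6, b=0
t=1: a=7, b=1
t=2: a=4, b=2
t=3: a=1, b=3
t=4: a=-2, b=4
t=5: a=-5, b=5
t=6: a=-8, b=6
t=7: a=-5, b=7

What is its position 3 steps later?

a=4, b=10

The a coordinate travels 3 per step and bounces off the walls at -8 and 8.
  step 8: -5 → -2
  step 9: -2 → 1
  step 10: 1 → 4
The b coordinate changes by +1 each step: at step 10 it is 10.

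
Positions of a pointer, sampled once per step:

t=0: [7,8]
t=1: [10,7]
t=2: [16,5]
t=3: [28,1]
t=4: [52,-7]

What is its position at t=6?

Consecutive displacements [+3,-1], [+6,-2], [+12,-4], [+24,-8] scale by a factor of 2 each step.
step 5: [52,-7] + [+48,-16] → [100,-23]
step 6: [100,-23] + [+96,-32] → [196,-55]

[196,-55]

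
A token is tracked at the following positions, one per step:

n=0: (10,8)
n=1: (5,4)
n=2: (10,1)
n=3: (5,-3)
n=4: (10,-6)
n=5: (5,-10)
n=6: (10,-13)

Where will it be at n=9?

The moves between consecutive positions are (-5,-4), (+5,-3), (-5,-4), (+5,-3), (-5,-4), (+5,-3); they repeat the 2-cycle [(-5,-4), (+5,-3)].
step 7: apply (-5,-4) → (5,-17)
step 8: apply (+5,-3) → (10,-20)
step 9: apply (-5,-4) → (5,-24)

(5,-24)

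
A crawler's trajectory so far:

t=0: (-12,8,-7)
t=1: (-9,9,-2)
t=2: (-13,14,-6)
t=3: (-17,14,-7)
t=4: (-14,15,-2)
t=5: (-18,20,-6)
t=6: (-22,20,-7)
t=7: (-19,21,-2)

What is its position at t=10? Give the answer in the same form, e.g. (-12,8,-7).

Step-to-step displacements: (+3,+1,+5), (-4,+5,-4), (-4,+0,-1), (+3,+1,+5), (-4,+5,-4), (-4,+0,-1), (+3,+1,+5) — a repeating cycle of length 3.
step 8: apply (-4,+5,-4) → (-23,26,-6)
step 9: apply (-4,+0,-1) → (-27,26,-7)
step 10: apply (+3,+1,+5) → (-24,27,-2)

(-24,27,-2)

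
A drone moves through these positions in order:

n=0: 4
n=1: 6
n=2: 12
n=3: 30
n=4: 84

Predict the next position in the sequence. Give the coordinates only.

246

The jumps are +2, +6, +18, +54 — a geometric progression with ratio 3.
step 5: 84 + 162 → 246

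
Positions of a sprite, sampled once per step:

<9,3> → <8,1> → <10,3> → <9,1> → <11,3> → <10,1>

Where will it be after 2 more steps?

Differencing gives <-1,-2>, <+2,+2>, <-1,-2>, <+2,+2>, <-1,-2>. This is the pattern <-1,-2>, <+2,+2> repeated.
step 6: apply <+2,+2> → <12,3>
step 7: apply <-1,-2> → <11,1>

<11,1>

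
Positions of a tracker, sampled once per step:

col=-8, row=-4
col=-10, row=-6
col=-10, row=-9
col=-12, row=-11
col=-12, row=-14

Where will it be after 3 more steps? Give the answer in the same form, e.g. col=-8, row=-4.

col=-16, row=-21

Step-to-step displacements: (-2, -2), (+0, -3), (-2, -2), (+0, -3) — a repeating cycle of length 2.
step 5: apply (-2, -2) → col=-14, row=-16
step 6: apply (+0, -3) → col=-14, row=-19
step 7: apply (-2, -2) → col=-16, row=-21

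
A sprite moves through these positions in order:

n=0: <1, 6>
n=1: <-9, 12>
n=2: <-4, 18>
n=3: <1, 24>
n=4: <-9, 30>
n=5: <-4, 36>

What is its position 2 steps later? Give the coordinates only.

<-9, 48>

The first coordinate repeats the cycle [1, -9, -4] with period 3; step 7 mod 3 = 1, giving -9.
The second coordinate changes by +6 each step, so at step 7 it is 6 + 7·(6) = 48.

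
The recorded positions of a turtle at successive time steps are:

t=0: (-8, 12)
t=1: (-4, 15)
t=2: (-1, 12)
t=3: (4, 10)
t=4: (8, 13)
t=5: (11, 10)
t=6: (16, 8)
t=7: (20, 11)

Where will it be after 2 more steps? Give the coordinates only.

Differencing gives (+4, +3), (+3, -3), (+5, -2), (+4, +3), (+3, -3), (+5, -2), (+4, +3). This is the pattern (+4, +3), (+3, -3), (+5, -2) repeated.
step 8: apply (+3, -3) → (23, 8)
step 9: apply (+5, -2) → (28, 6)

(28, 6)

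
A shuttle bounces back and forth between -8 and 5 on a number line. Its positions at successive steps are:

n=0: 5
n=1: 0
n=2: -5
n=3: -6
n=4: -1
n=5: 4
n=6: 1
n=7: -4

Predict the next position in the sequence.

The value travels 5 per step and bounces off the walls at -8 and 5.
  step 8: -4 → -7

-7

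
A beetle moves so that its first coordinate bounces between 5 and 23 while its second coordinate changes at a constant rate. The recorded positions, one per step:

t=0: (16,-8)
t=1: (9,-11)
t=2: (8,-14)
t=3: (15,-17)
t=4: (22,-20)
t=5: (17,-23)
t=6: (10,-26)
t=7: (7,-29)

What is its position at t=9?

The first coordinate travels 7 per step and bounces off the walls at 5 and 23.
  step 8: 7 → 14
  step 9: 14 → 21
The second coordinate changes by -3 each step: at step 9 it is -35.

(21,-35)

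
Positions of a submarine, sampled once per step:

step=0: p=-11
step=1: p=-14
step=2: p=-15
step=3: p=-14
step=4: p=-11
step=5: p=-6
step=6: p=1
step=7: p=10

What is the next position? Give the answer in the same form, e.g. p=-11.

p=21

Taking differences between consecutive positions: -3, -1, +1, +3, +5, +7, +9. These grow by +2 each step.
step 8: 10 + 11 → p=21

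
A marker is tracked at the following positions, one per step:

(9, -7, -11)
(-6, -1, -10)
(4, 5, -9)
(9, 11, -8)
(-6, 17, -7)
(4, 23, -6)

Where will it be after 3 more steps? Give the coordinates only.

The first coordinate repeats the cycle [9, -6, 4] with period 3; step 8 mod 3 = 2, giving 4.
The second coordinate changes by +6 each step, so at step 8 it is -7 + 8·(6) = 41.
The third coordinate changes by +1 each step, so at step 8 it is -11 + 8·(1) = -3.

(4, 41, -3)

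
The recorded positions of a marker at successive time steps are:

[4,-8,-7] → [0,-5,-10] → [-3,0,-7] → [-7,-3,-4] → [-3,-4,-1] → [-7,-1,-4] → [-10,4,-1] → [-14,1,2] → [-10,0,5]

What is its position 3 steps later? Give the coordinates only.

Differencing gives [-4,+3,-3], [-3,+5,+3], [-4,-3,+3], [+4,-1,+3], [-4,+3,-3], [-3,+5,+3], [-4,-3,+3], [+4,-1,+3]. This is the pattern [-4,+3,-3], [-3,+5,+3], [-4,-3,+3], [+4,-1,+3] repeated.
step 9: apply [-4,+3,-3] → [-14,3,2]
step 10: apply [-3,+5,+3] → [-17,8,5]
step 11: apply [-4,-3,+3] → [-21,5,8]

[-21,5,8]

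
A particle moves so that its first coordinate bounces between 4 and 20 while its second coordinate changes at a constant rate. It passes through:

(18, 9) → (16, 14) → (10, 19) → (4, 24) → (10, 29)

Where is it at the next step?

The first coordinate reflects between 4 and 20, moving 6 per step.
  step 5: 10 → 16
The second coordinate changes by +5 each step: at step 5 it is 34.

(16, 34)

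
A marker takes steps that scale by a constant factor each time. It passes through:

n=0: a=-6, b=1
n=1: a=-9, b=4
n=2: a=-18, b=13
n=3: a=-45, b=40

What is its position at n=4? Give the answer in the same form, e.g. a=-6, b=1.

a=-126, b=121

Step-to-step displacements: (-3, +3), (-9, +9), (-27, +27); each is 3× the previous.
step 4: a=-45, b=40 + (-81, +81) → a=-126, b=121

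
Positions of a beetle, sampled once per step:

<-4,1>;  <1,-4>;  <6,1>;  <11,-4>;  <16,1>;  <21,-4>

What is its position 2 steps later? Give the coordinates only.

Step-to-step displacements: <+5,-5>, <+5,+5>, <+5,-5>, <+5,+5>, <+5,-5> — a repeating cycle of length 2.
step 6: apply <+5,+5> → <26,1>
step 7: apply <+5,-5> → <31,-4>

<31,-4>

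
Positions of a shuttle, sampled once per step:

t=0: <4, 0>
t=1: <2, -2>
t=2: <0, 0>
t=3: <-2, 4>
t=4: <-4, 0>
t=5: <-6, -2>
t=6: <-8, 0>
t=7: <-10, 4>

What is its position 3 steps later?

<-16, 0>

The first coordinate changes by -2 each step, so at step 10 it is 4 + 10·(-2) = -16.
The second coordinate repeats the cycle [0, -2, 0, 4] with period 4; step 10 mod 4 = 2, giving 0.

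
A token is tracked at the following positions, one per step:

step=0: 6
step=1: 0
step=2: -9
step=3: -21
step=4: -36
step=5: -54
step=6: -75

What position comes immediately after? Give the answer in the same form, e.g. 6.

-99

Taking differences between consecutive positions: -6, -9, -12, -15, -18, -21. These grow by -3 each step.
step 7: -75 − 24 → -99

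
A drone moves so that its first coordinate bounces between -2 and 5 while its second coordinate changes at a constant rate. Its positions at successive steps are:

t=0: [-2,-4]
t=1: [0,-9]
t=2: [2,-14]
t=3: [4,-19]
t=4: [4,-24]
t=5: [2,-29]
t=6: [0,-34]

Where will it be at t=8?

[0,-44]

The first coordinate travels 2 per step and bounces off the walls at -2 and 5.
  step 7: 0 → -2
  step 8: -2 → 0
The second coordinate changes by -5 each step: at step 8 it is -44.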